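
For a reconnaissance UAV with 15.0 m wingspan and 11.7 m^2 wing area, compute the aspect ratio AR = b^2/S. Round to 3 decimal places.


Step 1: b^2 = 15.0^2 = 225.0
Step 2: AR = 225.0 / 11.7 = 19.231

19.231


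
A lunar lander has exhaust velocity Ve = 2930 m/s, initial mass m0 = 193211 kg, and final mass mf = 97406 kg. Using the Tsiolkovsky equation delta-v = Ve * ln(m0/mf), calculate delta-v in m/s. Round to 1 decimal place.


Step 1: Mass ratio m0/mf = 193211 / 97406 = 1.983564
Step 2: ln(1.983564) = 0.684895
Step 3: delta-v = 2930 * 0.684895 = 2006.7 m/s

2006.7


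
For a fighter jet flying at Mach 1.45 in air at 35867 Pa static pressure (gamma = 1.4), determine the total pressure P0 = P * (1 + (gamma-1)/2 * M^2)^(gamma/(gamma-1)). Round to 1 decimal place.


Step 1: (gamma-1)/2 * M^2 = 0.2 * 2.1025 = 0.4205
Step 2: 1 + 0.4205 = 1.4205
Step 3: Exponent gamma/(gamma-1) = 3.5
Step 4: P0 = 35867 * 1.4205^3.5 = 122529.1 Pa

122529.1


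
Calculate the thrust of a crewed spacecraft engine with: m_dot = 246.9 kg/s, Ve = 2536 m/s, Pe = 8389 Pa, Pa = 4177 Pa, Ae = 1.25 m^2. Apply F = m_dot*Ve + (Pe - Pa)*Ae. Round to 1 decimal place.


Step 1: Momentum thrust = m_dot * Ve = 246.9 * 2536 = 626138.4 N
Step 2: Pressure thrust = (Pe - Pa) * Ae = (8389 - 4177) * 1.25 = 5265.00 N
Step 3: Total thrust F = 626138.4 + 5265.00 = 631403.4 N

631403.4


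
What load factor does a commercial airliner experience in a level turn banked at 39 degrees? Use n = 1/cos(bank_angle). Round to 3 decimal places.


Step 1: Convert 39 degrees to radians = 0.680678
Step 2: cos(39 deg) = 0.777146
Step 3: n = 1 / 0.777146 = 1.287

1.287


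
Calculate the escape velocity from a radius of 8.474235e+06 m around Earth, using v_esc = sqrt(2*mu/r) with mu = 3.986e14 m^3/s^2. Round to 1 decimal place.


Step 1: 2*mu/r = 2 * 3.986e14 / 8.474235e+06 = 94073388.3353
Step 2: v_esc = sqrt(94073388.3353) = 9699.1 m/s

9699.1


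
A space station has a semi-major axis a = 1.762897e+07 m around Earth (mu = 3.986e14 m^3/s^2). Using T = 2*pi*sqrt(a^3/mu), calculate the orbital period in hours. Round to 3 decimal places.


Step 1: a^3 / mu = 5.478742e+21 / 3.986e14 = 1.374496e+07
Step 2: sqrt(1.374496e+07) = 3707.4198 s
Step 3: T = 2*pi * 3707.4198 = 23294.41 s
Step 4: T in hours = 23294.41 / 3600 = 6.471 hours

6.471


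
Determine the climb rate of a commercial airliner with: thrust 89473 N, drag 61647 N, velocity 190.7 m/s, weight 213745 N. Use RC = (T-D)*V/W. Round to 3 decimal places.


Step 1: Excess thrust = T - D = 89473 - 61647 = 27826 N
Step 2: Excess power = 27826 * 190.7 = 5306418.2 W
Step 3: RC = 5306418.2 / 213745 = 24.826 m/s

24.826


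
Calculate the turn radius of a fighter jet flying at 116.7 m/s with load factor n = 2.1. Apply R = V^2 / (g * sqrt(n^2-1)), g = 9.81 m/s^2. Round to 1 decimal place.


Step 1: V^2 = 116.7^2 = 13618.89
Step 2: n^2 - 1 = 2.1^2 - 1 = 3.41
Step 3: sqrt(3.41) = 1.846619
Step 4: R = 13618.89 / (9.81 * 1.846619) = 751.8 m

751.8


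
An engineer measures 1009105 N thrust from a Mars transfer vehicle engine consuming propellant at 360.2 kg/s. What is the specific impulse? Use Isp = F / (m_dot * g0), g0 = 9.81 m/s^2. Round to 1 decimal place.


Step 1: m_dot * g0 = 360.2 * 9.81 = 3533.56
Step 2: Isp = 1009105 / 3533.56 = 285.6 s

285.6


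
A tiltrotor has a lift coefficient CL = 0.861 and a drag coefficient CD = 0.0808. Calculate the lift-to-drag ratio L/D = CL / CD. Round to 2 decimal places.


Step 1: L/D = CL / CD = 0.861 / 0.0808
Step 2: L/D = 10.66

10.66


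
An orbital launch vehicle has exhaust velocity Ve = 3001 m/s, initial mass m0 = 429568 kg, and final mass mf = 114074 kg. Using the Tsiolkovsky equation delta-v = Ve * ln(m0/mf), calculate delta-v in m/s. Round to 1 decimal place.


Step 1: Mass ratio m0/mf = 429568 / 114074 = 3.765696
Step 2: ln(3.765696) = 1.325933
Step 3: delta-v = 3001 * 1.325933 = 3979.1 m/s

3979.1


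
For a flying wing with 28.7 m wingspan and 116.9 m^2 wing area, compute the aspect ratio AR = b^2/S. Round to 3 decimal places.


Step 1: b^2 = 28.7^2 = 823.69
Step 2: AR = 823.69 / 116.9 = 7.046

7.046


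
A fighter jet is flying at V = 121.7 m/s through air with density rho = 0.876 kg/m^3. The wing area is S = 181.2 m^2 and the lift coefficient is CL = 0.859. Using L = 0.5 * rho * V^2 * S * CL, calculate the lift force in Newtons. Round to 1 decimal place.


Step 1: Calculate dynamic pressure q = 0.5 * 0.876 * 121.7^2 = 0.5 * 0.876 * 14810.89 = 6487.1698 Pa
Step 2: Multiply by wing area and lift coefficient: L = 6487.1698 * 181.2 * 0.859
Step 3: L = 1175475.1714 * 0.859 = 1009733.2 N

1009733.2


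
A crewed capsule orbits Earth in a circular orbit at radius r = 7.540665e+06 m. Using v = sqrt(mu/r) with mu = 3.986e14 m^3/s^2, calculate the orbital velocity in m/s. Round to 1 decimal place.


Step 1: mu / r = 3.986e14 / 7.540665e+06 = 52860059.4245
Step 2: v = sqrt(52860059.4245) = 7270.5 m/s

7270.5


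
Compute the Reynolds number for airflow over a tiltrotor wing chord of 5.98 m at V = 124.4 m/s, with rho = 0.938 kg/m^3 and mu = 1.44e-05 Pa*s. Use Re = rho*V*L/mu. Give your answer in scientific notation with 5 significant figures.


Step 1: Numerator = rho * V * L = 0.938 * 124.4 * 5.98 = 697.789456
Step 2: Re = 697.789456 / 1.44e-05
Step 3: Re = 4.8458e+07

4.8458e+07


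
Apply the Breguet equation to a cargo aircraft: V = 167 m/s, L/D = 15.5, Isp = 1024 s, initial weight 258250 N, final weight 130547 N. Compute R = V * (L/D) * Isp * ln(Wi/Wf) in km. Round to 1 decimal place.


Step 1: Coefficient = V * (L/D) * Isp = 167 * 15.5 * 1024 = 2650624.0 m
Step 2: Wi/Wf = 258250 / 130547 = 1.978215
Step 3: ln(1.978215) = 0.682195
Step 4: R = 2650624.0 * 0.682195 = 1808241.9 m = 1808.2 km

1808.2


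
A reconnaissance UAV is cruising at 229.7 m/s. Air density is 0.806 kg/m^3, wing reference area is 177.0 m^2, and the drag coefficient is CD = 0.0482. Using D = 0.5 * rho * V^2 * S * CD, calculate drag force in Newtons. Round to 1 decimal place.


Step 1: Dynamic pressure q = 0.5 * 0.806 * 229.7^2 = 21263.1223 Pa
Step 2: Drag D = q * S * CD = 21263.1223 * 177.0 * 0.0482
Step 3: D = 181404.2 N

181404.2


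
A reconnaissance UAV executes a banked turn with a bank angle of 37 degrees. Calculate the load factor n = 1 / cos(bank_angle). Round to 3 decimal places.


Step 1: Convert 37 degrees to radians = 0.645772
Step 2: cos(37 deg) = 0.798636
Step 3: n = 1 / 0.798636 = 1.252

1.252


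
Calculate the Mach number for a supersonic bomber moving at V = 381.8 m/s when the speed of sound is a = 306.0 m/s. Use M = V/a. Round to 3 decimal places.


Step 1: M = V / a = 381.8 / 306.0
Step 2: M = 1.248

1.248


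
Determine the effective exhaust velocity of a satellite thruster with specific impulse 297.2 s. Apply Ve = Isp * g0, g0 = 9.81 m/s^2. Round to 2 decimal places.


Step 1: Ve = Isp * g0 = 297.2 * 9.81
Step 2: Ve = 2915.53 m/s

2915.53


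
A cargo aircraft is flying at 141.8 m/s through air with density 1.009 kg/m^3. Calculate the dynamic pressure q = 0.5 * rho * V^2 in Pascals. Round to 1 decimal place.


Step 1: V^2 = 141.8^2 = 20107.24
Step 2: q = 0.5 * 1.009 * 20107.24
Step 3: q = 10144.1 Pa

10144.1


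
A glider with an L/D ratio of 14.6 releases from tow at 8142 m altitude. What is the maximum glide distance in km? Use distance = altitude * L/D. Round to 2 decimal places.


Step 1: Glide distance = altitude * L/D = 8142 * 14.6 = 118873.2 m
Step 2: Convert to km: 118873.2 / 1000 = 118.87 km

118.87


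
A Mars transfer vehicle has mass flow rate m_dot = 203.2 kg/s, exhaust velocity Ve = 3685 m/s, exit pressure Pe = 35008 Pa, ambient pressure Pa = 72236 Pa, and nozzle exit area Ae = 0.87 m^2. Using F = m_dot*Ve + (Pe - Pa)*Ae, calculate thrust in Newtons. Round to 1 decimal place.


Step 1: Momentum thrust = m_dot * Ve = 203.2 * 3685 = 748792.0 N
Step 2: Pressure thrust = (Pe - Pa) * Ae = (35008 - 72236) * 0.87 = -32388.36 N
Step 3: Total thrust F = 748792.0 + -32388.36 = 716403.6 N

716403.6


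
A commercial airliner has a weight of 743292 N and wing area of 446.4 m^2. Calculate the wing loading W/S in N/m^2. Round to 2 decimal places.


Step 1: Wing loading = W / S = 743292 / 446.4
Step 2: Wing loading = 1665.08 N/m^2

1665.08


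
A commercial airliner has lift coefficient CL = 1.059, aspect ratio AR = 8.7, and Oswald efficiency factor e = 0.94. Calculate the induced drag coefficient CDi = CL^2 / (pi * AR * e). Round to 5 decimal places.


Step 1: CL^2 = 1.059^2 = 1.121481
Step 2: pi * AR * e = 3.14159 * 8.7 * 0.94 = 25.691945
Step 3: CDi = 1.121481 / 25.691945 = 0.04365

0.04365


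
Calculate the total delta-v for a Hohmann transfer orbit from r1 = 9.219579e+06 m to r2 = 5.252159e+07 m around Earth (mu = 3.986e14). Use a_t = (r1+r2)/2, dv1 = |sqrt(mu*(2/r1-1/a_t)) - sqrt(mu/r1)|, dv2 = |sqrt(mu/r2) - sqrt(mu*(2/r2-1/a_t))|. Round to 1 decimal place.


Step 1: Transfer semi-major axis a_t = (9.219579e+06 + 5.252159e+07) / 2 = 3.087058e+07 m
Step 2: v1 (circular at r1) = sqrt(mu/r1) = 6575.26 m/s
Step 3: v_t1 = sqrt(mu*(2/r1 - 1/a_t)) = 8576.49 m/s
Step 4: dv1 = |8576.49 - 6575.26| = 2001.23 m/s
Step 5: v2 (circular at r2) = 2754.86 m/s, v_t2 = 1505.51 m/s
Step 6: dv2 = |2754.86 - 1505.51| = 1249.35 m/s
Step 7: Total delta-v = 2001.23 + 1249.35 = 3250.6 m/s

3250.6


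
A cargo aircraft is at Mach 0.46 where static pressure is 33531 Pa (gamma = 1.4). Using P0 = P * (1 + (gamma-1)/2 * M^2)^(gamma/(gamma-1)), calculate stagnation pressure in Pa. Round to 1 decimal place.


Step 1: (gamma-1)/2 * M^2 = 0.2 * 0.2116 = 0.04232
Step 2: 1 + 0.04232 = 1.04232
Step 3: Exponent gamma/(gamma-1) = 3.5
Step 4: P0 = 33531 * 1.04232^3.5 = 38765.9 Pa

38765.9


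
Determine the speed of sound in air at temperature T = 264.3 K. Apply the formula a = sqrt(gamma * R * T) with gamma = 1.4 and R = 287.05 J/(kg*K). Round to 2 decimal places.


Step 1: gamma * R * T = 1.4 * 287.05 * 264.3 = 106214.241
Step 2: a = sqrt(106214.241) = 325.91 m/s

325.91


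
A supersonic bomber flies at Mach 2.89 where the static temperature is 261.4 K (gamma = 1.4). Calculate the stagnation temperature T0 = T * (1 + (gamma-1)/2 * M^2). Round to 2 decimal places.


Step 1: (gamma-1)/2 = 0.2
Step 2: M^2 = 8.3521
Step 3: 1 + 0.2 * 8.3521 = 2.67042
Step 4: T0 = 261.4 * 2.67042 = 698.05 K

698.05


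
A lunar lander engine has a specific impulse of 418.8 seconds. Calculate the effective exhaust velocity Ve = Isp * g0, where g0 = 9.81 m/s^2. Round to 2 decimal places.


Step 1: Ve = Isp * g0 = 418.8 * 9.81
Step 2: Ve = 4108.43 m/s

4108.43


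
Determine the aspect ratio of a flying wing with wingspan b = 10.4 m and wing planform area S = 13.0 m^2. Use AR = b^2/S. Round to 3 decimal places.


Step 1: b^2 = 10.4^2 = 108.16
Step 2: AR = 108.16 / 13.0 = 8.320

8.320


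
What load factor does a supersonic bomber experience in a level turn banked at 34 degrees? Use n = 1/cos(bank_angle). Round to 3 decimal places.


Step 1: Convert 34 degrees to radians = 0.593412
Step 2: cos(34 deg) = 0.829038
Step 3: n = 1 / 0.829038 = 1.206

1.206


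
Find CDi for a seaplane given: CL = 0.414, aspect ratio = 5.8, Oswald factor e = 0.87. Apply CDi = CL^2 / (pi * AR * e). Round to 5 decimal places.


Step 1: CL^2 = 0.414^2 = 0.171396
Step 2: pi * AR * e = 3.14159 * 5.8 * 0.87 = 15.852477
Step 3: CDi = 0.171396 / 15.852477 = 0.01081

0.01081


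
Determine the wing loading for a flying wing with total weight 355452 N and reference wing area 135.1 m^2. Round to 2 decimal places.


Step 1: Wing loading = W / S = 355452 / 135.1
Step 2: Wing loading = 2631.03 N/m^2

2631.03


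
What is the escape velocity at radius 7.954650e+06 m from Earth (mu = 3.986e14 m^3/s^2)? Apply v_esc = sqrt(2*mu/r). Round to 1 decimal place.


Step 1: 2*mu/r = 2 * 3.986e14 / 7.954650e+06 = 100218111.4191
Step 2: v_esc = sqrt(100218111.4191) = 10010.9 m/s

10010.9


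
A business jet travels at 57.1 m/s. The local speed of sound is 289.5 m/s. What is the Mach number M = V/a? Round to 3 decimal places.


Step 1: M = V / a = 57.1 / 289.5
Step 2: M = 0.197

0.197


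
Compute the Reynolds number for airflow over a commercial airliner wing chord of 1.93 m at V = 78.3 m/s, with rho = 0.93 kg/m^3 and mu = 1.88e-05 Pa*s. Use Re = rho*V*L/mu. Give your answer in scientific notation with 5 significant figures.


Step 1: Numerator = rho * V * L = 0.93 * 78.3 * 1.93 = 140.54067
Step 2: Re = 140.54067 / 1.88e-05
Step 3: Re = 7.4756e+06

7.4756e+06


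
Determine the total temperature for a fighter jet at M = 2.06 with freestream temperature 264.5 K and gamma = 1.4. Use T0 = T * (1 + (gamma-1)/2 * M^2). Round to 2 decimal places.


Step 1: (gamma-1)/2 = 0.2
Step 2: M^2 = 4.2436
Step 3: 1 + 0.2 * 4.2436 = 1.84872
Step 4: T0 = 264.5 * 1.84872 = 488.99 K

488.99


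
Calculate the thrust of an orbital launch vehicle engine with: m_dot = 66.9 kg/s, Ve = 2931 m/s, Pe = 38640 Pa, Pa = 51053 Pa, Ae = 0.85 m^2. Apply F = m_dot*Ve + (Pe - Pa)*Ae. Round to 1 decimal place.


Step 1: Momentum thrust = m_dot * Ve = 66.9 * 2931 = 196083.9 N
Step 2: Pressure thrust = (Pe - Pa) * Ae = (38640 - 51053) * 0.85 = -10551.05 N
Step 3: Total thrust F = 196083.9 + -10551.05 = 185532.9 N

185532.9


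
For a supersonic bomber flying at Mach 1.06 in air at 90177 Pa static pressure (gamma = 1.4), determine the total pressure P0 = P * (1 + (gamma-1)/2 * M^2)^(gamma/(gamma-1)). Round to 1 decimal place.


Step 1: (gamma-1)/2 * M^2 = 0.2 * 1.1236 = 0.22472
Step 2: 1 + 0.22472 = 1.22472
Step 3: Exponent gamma/(gamma-1) = 3.5
Step 4: P0 = 90177 * 1.22472^3.5 = 183326.2 Pa

183326.2


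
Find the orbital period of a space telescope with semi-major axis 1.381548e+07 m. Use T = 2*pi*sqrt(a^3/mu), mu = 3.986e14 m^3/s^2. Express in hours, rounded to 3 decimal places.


Step 1: a^3 / mu = 2.636926e+21 / 3.986e14 = 6.615469e+06
Step 2: sqrt(6.615469e+06) = 2572.0554 s
Step 3: T = 2*pi * 2572.0554 = 16160.7 s
Step 4: T in hours = 16160.7 / 3600 = 4.489 hours

4.489


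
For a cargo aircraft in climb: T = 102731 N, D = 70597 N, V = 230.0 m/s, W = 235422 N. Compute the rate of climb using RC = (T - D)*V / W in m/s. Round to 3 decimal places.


Step 1: Excess thrust = T - D = 102731 - 70597 = 32134 N
Step 2: Excess power = 32134 * 230.0 = 7390820.0 W
Step 3: RC = 7390820.0 / 235422 = 31.394 m/s

31.394


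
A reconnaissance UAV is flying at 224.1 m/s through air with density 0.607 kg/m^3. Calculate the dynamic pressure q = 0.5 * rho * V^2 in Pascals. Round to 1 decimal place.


Step 1: V^2 = 224.1^2 = 50220.81
Step 2: q = 0.5 * 0.607 * 50220.81
Step 3: q = 15242.0 Pa

15242.0


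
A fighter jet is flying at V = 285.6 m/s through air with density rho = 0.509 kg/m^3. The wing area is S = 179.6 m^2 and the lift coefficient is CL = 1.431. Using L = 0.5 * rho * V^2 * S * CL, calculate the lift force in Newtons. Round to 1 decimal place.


Step 1: Calculate dynamic pressure q = 0.5 * 0.509 * 285.6^2 = 0.5 * 0.509 * 81567.36 = 20758.8931 Pa
Step 2: Multiply by wing area and lift coefficient: L = 20758.8931 * 179.6 * 1.431
Step 3: L = 3728297.2044 * 1.431 = 5335193.3 N

5335193.3


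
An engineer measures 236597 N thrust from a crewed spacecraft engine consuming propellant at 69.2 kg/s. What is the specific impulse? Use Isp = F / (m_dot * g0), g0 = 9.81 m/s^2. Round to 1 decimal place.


Step 1: m_dot * g0 = 69.2 * 9.81 = 678.85
Step 2: Isp = 236597 / 678.85 = 348.5 s

348.5


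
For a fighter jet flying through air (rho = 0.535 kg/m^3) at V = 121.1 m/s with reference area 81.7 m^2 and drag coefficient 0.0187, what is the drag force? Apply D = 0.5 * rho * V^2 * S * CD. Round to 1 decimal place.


Step 1: Dynamic pressure q = 0.5 * 0.535 * 121.1^2 = 3922.9437 Pa
Step 2: Drag D = q * S * CD = 3922.9437 * 81.7 * 0.0187
Step 3: D = 5993.4 N

5993.4


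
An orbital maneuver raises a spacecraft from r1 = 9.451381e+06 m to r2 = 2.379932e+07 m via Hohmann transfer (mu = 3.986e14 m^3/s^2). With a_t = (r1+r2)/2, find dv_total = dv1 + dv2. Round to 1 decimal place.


Step 1: Transfer semi-major axis a_t = (9.451381e+06 + 2.379932e+07) / 2 = 1.662535e+07 m
Step 2: v1 (circular at r1) = sqrt(mu/r1) = 6494.13 m/s
Step 3: v_t1 = sqrt(mu*(2/r1 - 1/a_t)) = 7769.94 m/s
Step 4: dv1 = |7769.94 - 6494.13| = 1275.81 m/s
Step 5: v2 (circular at r2) = 4092.48 m/s, v_t2 = 3085.66 m/s
Step 6: dv2 = |4092.48 - 3085.66| = 1006.81 m/s
Step 7: Total delta-v = 1275.81 + 1006.81 = 2282.6 m/s

2282.6


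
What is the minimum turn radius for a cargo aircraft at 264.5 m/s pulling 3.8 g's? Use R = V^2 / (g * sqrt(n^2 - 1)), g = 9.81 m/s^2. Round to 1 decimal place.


Step 1: V^2 = 264.5^2 = 69960.25
Step 2: n^2 - 1 = 3.8^2 - 1 = 13.44
Step 3: sqrt(13.44) = 3.666061
Step 4: R = 69960.25 / (9.81 * 3.666061) = 1945.3 m

1945.3


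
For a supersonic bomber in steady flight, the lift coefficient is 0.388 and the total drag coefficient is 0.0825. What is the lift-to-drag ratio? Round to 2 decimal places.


Step 1: L/D = CL / CD = 0.388 / 0.0825
Step 2: L/D = 4.70

4.70


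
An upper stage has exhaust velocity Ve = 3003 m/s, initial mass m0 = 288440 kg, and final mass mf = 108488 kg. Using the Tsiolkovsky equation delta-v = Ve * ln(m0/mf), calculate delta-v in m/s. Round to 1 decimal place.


Step 1: Mass ratio m0/mf = 288440 / 108488 = 2.658727
Step 2: ln(2.658727) = 0.977848
Step 3: delta-v = 3003 * 0.977848 = 2936.5 m/s

2936.5


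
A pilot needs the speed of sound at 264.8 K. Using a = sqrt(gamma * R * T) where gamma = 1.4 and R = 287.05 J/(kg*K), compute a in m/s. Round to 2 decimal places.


Step 1: gamma * R * T = 1.4 * 287.05 * 264.8 = 106415.176
Step 2: a = sqrt(106415.176) = 326.21 m/s

326.21


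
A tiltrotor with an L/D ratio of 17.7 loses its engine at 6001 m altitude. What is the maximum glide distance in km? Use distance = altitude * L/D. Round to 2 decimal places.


Step 1: Glide distance = altitude * L/D = 6001 * 17.7 = 106217.7 m
Step 2: Convert to km: 106217.7 / 1000 = 106.22 km

106.22


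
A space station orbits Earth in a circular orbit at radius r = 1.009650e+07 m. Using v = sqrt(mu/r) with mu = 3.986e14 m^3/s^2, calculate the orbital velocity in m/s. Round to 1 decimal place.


Step 1: mu / r = 3.986e14 / 1.009650e+07 = 39479027.3857
Step 2: v = sqrt(39479027.3857) = 6283.2 m/s

6283.2


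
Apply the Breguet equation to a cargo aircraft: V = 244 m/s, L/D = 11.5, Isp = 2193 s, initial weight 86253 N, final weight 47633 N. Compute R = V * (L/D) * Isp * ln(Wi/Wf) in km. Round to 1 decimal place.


Step 1: Coefficient = V * (L/D) * Isp = 244 * 11.5 * 2193 = 6153558.0 m
Step 2: Wi/Wf = 86253 / 47633 = 1.810782
Step 3: ln(1.810782) = 0.593759
Step 4: R = 6153558.0 * 0.593759 = 3653730.7 m = 3653.7 km

3653.7


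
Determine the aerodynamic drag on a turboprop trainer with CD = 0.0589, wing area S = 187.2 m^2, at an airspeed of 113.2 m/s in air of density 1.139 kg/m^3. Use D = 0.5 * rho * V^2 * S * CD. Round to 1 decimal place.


Step 1: Dynamic pressure q = 0.5 * 1.139 * 113.2^2 = 7297.7097 Pa
Step 2: Drag D = q * S * CD = 7297.7097 * 187.2 * 0.0589
Step 3: D = 80465.1 N

80465.1


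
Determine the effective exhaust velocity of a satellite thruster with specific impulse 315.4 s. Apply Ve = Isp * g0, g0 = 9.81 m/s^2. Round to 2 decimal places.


Step 1: Ve = Isp * g0 = 315.4 * 9.81
Step 2: Ve = 3094.07 m/s

3094.07


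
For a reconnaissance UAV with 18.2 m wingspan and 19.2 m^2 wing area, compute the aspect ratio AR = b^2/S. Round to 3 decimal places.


Step 1: b^2 = 18.2^2 = 331.24
Step 2: AR = 331.24 / 19.2 = 17.252

17.252


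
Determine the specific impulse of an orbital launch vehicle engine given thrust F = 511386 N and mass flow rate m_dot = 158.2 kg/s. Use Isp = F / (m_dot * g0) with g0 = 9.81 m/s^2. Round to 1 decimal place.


Step 1: m_dot * g0 = 158.2 * 9.81 = 1551.94
Step 2: Isp = 511386 / 1551.94 = 329.5 s

329.5


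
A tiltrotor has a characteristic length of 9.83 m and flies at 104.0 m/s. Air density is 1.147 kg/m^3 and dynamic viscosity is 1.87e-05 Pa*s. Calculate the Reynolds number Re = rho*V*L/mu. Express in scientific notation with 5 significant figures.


Step 1: Numerator = rho * V * L = 1.147 * 104.0 * 9.83 = 1172.60104
Step 2: Re = 1172.60104 / 1.87e-05
Step 3: Re = 6.2706e+07

6.2706e+07


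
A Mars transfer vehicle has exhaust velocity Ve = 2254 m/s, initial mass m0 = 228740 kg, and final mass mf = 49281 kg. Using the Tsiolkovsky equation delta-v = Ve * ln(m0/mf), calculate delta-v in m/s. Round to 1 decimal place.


Step 1: Mass ratio m0/mf = 228740 / 49281 = 4.641545
Step 2: ln(4.641545) = 1.535047
Step 3: delta-v = 2254 * 1.535047 = 3460.0 m/s

3460.0


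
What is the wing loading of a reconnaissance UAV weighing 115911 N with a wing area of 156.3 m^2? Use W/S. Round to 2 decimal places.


Step 1: Wing loading = W / S = 115911 / 156.3
Step 2: Wing loading = 741.59 N/m^2

741.59


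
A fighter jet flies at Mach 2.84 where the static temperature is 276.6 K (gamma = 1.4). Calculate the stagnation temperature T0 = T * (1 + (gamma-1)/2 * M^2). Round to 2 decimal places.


Step 1: (gamma-1)/2 = 0.2
Step 2: M^2 = 8.0656
Step 3: 1 + 0.2 * 8.0656 = 2.61312
Step 4: T0 = 276.6 * 2.61312 = 722.79 K

722.79


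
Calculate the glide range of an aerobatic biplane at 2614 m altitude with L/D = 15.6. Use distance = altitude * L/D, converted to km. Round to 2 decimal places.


Step 1: Glide distance = altitude * L/D = 2614 * 15.6 = 40778.4 m
Step 2: Convert to km: 40778.4 / 1000 = 40.78 km

40.78


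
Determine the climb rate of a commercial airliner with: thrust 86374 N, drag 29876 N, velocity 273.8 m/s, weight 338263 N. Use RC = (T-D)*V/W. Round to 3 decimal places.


Step 1: Excess thrust = T - D = 86374 - 29876 = 56498 N
Step 2: Excess power = 56498 * 273.8 = 15469152.4 W
Step 3: RC = 15469152.4 / 338263 = 45.731 m/s

45.731


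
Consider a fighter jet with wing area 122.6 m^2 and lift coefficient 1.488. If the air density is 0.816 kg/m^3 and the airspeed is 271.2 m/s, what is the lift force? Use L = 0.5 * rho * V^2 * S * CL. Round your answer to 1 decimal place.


Step 1: Calculate dynamic pressure q = 0.5 * 0.816 * 271.2^2 = 0.5 * 0.816 * 73549.44 = 30008.1715 Pa
Step 2: Multiply by wing area and lift coefficient: L = 30008.1715 * 122.6 * 1.488
Step 3: L = 3679001.8284 * 1.488 = 5474354.7 N

5474354.7


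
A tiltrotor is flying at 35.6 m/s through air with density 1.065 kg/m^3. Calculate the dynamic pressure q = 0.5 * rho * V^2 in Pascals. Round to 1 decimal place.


Step 1: V^2 = 35.6^2 = 1267.36
Step 2: q = 0.5 * 1.065 * 1267.36
Step 3: q = 674.9 Pa

674.9


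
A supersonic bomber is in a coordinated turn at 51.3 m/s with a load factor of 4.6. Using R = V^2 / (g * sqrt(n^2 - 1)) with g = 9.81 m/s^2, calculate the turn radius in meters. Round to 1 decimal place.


Step 1: V^2 = 51.3^2 = 2631.69
Step 2: n^2 - 1 = 4.6^2 - 1 = 20.16
Step 3: sqrt(20.16) = 4.489989
Step 4: R = 2631.69 / (9.81 * 4.489989) = 59.7 m

59.7


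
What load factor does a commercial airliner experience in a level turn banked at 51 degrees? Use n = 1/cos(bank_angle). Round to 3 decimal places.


Step 1: Convert 51 degrees to radians = 0.890118
Step 2: cos(51 deg) = 0.62932
Step 3: n = 1 / 0.62932 = 1.589

1.589


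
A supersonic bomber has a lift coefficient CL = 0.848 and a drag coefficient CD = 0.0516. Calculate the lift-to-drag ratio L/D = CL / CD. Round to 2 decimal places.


Step 1: L/D = CL / CD = 0.848 / 0.0516
Step 2: L/D = 16.43

16.43


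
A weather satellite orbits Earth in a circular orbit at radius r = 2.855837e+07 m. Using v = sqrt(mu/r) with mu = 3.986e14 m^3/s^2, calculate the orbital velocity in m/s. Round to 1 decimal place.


Step 1: mu / r = 3.986e14 / 2.855837e+07 = 13957379.2202
Step 2: v = sqrt(13957379.2202) = 3736.0 m/s

3736.0


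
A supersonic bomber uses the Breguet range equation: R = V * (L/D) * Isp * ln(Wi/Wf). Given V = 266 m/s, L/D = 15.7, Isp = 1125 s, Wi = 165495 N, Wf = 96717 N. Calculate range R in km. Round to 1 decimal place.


Step 1: Coefficient = V * (L/D) * Isp = 266 * 15.7 * 1125 = 4698225.0 m
Step 2: Wi/Wf = 165495 / 96717 = 1.711126
Step 3: ln(1.711126) = 0.537152
Step 4: R = 4698225.0 * 0.537152 = 2523660.0 m = 2523.7 km

2523.7


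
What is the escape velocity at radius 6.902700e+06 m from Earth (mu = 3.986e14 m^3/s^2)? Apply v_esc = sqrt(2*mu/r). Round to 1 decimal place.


Step 1: 2*mu/r = 2 * 3.986e14 / 6.902700e+06 = 115491039.7381
Step 2: v_esc = sqrt(115491039.7381) = 10746.7 m/s

10746.7


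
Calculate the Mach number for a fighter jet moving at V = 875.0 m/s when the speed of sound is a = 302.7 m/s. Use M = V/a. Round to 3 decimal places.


Step 1: M = V / a = 875.0 / 302.7
Step 2: M = 2.891

2.891


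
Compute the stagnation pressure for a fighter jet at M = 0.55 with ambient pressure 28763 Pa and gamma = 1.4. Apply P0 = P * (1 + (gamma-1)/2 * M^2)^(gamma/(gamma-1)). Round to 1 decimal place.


Step 1: (gamma-1)/2 * M^2 = 0.2 * 0.3025 = 0.0605
Step 2: 1 + 0.0605 = 1.0605
Step 3: Exponent gamma/(gamma-1) = 3.5
Step 4: P0 = 28763 * 1.0605^3.5 = 35328.2 Pa

35328.2


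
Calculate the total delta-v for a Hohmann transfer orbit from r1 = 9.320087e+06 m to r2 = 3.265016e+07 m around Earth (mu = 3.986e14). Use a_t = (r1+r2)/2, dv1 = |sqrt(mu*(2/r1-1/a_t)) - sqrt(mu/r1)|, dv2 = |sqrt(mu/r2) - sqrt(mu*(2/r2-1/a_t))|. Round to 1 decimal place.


Step 1: Transfer semi-major axis a_t = (9.320087e+06 + 3.265016e+07) / 2 = 2.098512e+07 m
Step 2: v1 (circular at r1) = sqrt(mu/r1) = 6539.71 m/s
Step 3: v_t1 = sqrt(mu*(2/r1 - 1/a_t)) = 8157.28 m/s
Step 4: dv1 = |8157.28 - 6539.71| = 1617.57 m/s
Step 5: v2 (circular at r2) = 3494.02 m/s, v_t2 = 2328.52 m/s
Step 6: dv2 = |3494.02 - 2328.52| = 1165.5 m/s
Step 7: Total delta-v = 1617.57 + 1165.5 = 2783.1 m/s

2783.1


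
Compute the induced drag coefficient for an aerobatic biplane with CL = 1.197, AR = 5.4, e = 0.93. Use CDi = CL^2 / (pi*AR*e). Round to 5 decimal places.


Step 1: CL^2 = 1.197^2 = 1.432809
Step 2: pi * AR * e = 3.14159 * 5.4 * 0.93 = 15.777078
Step 3: CDi = 1.432809 / 15.777078 = 0.09082

0.09082


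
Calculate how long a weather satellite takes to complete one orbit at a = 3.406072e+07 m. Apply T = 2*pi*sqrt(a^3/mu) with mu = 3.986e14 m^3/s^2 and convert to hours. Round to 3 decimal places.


Step 1: a^3 / mu = 3.951495e+22 / 3.986e14 = 9.913435e+07
Step 2: sqrt(9.913435e+07) = 9956.6236 s
Step 3: T = 2*pi * 9956.6236 = 62559.31 s
Step 4: T in hours = 62559.31 / 3600 = 17.378 hours

17.378


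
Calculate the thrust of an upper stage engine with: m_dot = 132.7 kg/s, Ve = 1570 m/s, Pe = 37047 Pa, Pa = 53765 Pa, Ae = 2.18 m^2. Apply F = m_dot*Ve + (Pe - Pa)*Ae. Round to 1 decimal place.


Step 1: Momentum thrust = m_dot * Ve = 132.7 * 1570 = 208339.0 N
Step 2: Pressure thrust = (Pe - Pa) * Ae = (37047 - 53765) * 2.18 = -36445.24 N
Step 3: Total thrust F = 208339.0 + -36445.24 = 171893.8 N

171893.8


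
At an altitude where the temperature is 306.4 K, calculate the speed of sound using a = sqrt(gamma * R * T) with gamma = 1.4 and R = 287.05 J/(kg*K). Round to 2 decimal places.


Step 1: gamma * R * T = 1.4 * 287.05 * 306.4 = 123132.968
Step 2: a = sqrt(123132.968) = 350.90 m/s

350.90


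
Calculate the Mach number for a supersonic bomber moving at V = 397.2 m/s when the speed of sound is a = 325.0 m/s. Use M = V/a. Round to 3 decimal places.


Step 1: M = V / a = 397.2 / 325.0
Step 2: M = 1.222

1.222


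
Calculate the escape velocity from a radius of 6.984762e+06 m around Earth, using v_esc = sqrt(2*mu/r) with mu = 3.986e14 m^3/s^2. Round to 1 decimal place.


Step 1: 2*mu/r = 2 * 3.986e14 / 6.984762e+06 = 114134168.0647
Step 2: v_esc = sqrt(114134168.0647) = 10683.4 m/s

10683.4


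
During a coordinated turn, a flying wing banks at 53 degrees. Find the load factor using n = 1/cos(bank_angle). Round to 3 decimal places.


Step 1: Convert 53 degrees to radians = 0.925025
Step 2: cos(53 deg) = 0.601815
Step 3: n = 1 / 0.601815 = 1.662

1.662


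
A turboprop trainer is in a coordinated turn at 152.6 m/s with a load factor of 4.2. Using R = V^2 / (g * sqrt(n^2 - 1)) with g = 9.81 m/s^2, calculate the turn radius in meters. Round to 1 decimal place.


Step 1: V^2 = 152.6^2 = 23286.76
Step 2: n^2 - 1 = 4.2^2 - 1 = 16.64
Step 3: sqrt(16.64) = 4.079216
Step 4: R = 23286.76 / (9.81 * 4.079216) = 581.9 m

581.9


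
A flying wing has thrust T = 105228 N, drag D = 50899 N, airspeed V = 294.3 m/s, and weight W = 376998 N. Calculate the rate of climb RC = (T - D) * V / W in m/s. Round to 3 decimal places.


Step 1: Excess thrust = T - D = 105228 - 50899 = 54329 N
Step 2: Excess power = 54329 * 294.3 = 15989024.7 W
Step 3: RC = 15989024.7 / 376998 = 42.411 m/s

42.411


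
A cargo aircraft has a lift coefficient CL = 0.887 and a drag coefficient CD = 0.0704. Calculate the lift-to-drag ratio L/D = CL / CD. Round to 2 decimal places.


Step 1: L/D = CL / CD = 0.887 / 0.0704
Step 2: L/D = 12.60

12.60


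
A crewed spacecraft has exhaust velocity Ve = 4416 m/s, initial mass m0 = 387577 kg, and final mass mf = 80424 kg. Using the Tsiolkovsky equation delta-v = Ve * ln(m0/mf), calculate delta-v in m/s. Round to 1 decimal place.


Step 1: Mass ratio m0/mf = 387577 / 80424 = 4.819171
Step 2: ln(4.819171) = 1.572602
Step 3: delta-v = 4416 * 1.572602 = 6944.6 m/s

6944.6


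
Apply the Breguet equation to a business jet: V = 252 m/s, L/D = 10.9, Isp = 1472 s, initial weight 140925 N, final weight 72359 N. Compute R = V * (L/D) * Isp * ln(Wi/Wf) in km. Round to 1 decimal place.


Step 1: Coefficient = V * (L/D) * Isp = 252 * 10.9 * 1472 = 4043289.6 m
Step 2: Wi/Wf = 140925 / 72359 = 1.947581
Step 3: ln(1.947581) = 0.666588
Step 4: R = 4043289.6 * 0.666588 = 2695208.3 m = 2695.2 km

2695.2


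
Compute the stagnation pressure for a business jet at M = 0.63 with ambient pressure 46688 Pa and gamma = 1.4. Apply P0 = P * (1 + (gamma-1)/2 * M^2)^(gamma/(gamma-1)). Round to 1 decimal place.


Step 1: (gamma-1)/2 * M^2 = 0.2 * 0.3969 = 0.07938
Step 2: 1 + 0.07938 = 1.07938
Step 3: Exponent gamma/(gamma-1) = 3.5
Step 4: P0 = 46688 * 1.07938^3.5 = 60998.0 Pa

60998.0


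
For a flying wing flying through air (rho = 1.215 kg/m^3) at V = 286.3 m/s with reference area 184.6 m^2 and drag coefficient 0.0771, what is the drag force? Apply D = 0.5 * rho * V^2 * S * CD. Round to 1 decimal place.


Step 1: Dynamic pressure q = 0.5 * 1.215 * 286.3^2 = 49795.3717 Pa
Step 2: Drag D = q * S * CD = 49795.3717 * 184.6 * 0.0771
Step 3: D = 708720.6 N

708720.6


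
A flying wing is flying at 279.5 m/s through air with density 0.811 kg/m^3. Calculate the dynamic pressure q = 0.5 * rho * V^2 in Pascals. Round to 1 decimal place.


Step 1: V^2 = 279.5^2 = 78120.25
Step 2: q = 0.5 * 0.811 * 78120.25
Step 3: q = 31677.8 Pa

31677.8


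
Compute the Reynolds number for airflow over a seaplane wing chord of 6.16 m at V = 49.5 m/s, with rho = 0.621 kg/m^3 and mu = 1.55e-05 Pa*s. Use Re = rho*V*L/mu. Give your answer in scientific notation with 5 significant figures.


Step 1: Numerator = rho * V * L = 0.621 * 49.5 * 6.16 = 189.35532
Step 2: Re = 189.35532 / 1.55e-05
Step 3: Re = 1.2216e+07

1.2216e+07


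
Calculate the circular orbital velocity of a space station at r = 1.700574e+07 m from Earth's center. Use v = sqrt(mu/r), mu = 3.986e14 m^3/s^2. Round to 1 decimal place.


Step 1: mu / r = 3.986e14 / 1.700574e+07 = 23439144.6653
Step 2: v = sqrt(23439144.6653) = 4841.4 m/s

4841.4


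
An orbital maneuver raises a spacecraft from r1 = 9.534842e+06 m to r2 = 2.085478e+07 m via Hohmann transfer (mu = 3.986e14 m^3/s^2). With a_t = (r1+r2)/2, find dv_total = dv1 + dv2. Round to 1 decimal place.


Step 1: Transfer semi-major axis a_t = (9.534842e+06 + 2.085478e+07) / 2 = 1.519481e+07 m
Step 2: v1 (circular at r1) = sqrt(mu/r1) = 6465.65 m/s
Step 3: v_t1 = sqrt(mu*(2/r1 - 1/a_t)) = 7574.73 m/s
Step 4: dv1 = |7574.73 - 6465.65| = 1109.08 m/s
Step 5: v2 (circular at r2) = 4371.86 m/s, v_t2 = 3463.18 m/s
Step 6: dv2 = |4371.86 - 3463.18| = 908.68 m/s
Step 7: Total delta-v = 1109.08 + 908.68 = 2017.8 m/s

2017.8


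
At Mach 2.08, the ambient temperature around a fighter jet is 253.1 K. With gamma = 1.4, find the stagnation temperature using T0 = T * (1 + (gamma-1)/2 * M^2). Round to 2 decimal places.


Step 1: (gamma-1)/2 = 0.2
Step 2: M^2 = 4.3264
Step 3: 1 + 0.2 * 4.3264 = 1.86528
Step 4: T0 = 253.1 * 1.86528 = 472.10 K

472.10


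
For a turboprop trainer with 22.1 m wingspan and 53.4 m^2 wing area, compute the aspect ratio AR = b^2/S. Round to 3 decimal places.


Step 1: b^2 = 22.1^2 = 488.41
Step 2: AR = 488.41 / 53.4 = 9.146

9.146


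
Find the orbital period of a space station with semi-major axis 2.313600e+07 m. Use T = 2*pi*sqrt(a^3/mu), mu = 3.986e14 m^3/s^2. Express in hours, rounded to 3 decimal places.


Step 1: a^3 / mu = 1.238411e+22 / 3.986e14 = 3.106902e+07
Step 2: sqrt(3.106902e+07) = 5573.959 s
Step 3: T = 2*pi * 5573.959 = 35022.22 s
Step 4: T in hours = 35022.22 / 3600 = 9.728 hours

9.728


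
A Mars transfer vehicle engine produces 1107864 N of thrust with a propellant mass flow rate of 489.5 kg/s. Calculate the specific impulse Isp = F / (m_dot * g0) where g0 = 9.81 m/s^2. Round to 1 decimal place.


Step 1: m_dot * g0 = 489.5 * 9.81 = 4801.99
Step 2: Isp = 1107864 / 4801.99 = 230.7 s

230.7


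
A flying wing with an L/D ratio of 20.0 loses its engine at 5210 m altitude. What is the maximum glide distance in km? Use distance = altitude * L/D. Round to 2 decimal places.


Step 1: Glide distance = altitude * L/D = 5210 * 20.0 = 104200.0 m
Step 2: Convert to km: 104200.0 / 1000 = 104.20 km

104.20


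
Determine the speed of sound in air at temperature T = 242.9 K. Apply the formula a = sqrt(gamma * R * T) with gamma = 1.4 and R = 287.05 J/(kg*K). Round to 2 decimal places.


Step 1: gamma * R * T = 1.4 * 287.05 * 242.9 = 97614.223
Step 2: a = sqrt(97614.223) = 312.43 m/s

312.43


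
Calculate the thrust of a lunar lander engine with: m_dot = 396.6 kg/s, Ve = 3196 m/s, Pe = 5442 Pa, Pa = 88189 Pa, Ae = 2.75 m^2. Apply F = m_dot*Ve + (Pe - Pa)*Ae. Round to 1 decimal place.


Step 1: Momentum thrust = m_dot * Ve = 396.6 * 3196 = 1267533.6 N
Step 2: Pressure thrust = (Pe - Pa) * Ae = (5442 - 88189) * 2.75 = -227554.25 N
Step 3: Total thrust F = 1267533.6 + -227554.25 = 1039979.4 N

1039979.4


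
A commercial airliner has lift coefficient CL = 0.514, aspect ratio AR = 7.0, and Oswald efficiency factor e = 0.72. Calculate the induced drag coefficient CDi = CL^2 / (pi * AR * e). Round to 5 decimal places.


Step 1: CL^2 = 0.514^2 = 0.264196
Step 2: pi * AR * e = 3.14159 * 7.0 * 0.72 = 15.833627
Step 3: CDi = 0.264196 / 15.833627 = 0.01669

0.01669


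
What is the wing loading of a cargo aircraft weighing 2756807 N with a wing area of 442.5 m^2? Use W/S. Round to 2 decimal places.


Step 1: Wing loading = W / S = 2756807 / 442.5
Step 2: Wing loading = 6230.07 N/m^2

6230.07


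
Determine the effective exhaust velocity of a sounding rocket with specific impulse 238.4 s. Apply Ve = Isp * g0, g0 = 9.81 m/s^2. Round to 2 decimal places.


Step 1: Ve = Isp * g0 = 238.4 * 9.81
Step 2: Ve = 2338.70 m/s

2338.70


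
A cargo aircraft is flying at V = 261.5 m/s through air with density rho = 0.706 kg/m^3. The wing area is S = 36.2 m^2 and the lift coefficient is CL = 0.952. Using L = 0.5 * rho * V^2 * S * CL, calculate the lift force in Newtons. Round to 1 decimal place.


Step 1: Calculate dynamic pressure q = 0.5 * 0.706 * 261.5^2 = 0.5 * 0.706 * 68382.25 = 24138.9342 Pa
Step 2: Multiply by wing area and lift coefficient: L = 24138.9342 * 36.2 * 0.952
Step 3: L = 873829.4199 * 0.952 = 831885.6 N

831885.6


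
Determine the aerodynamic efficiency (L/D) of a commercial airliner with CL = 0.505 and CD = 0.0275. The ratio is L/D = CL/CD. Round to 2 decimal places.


Step 1: L/D = CL / CD = 0.505 / 0.0275
Step 2: L/D = 18.36

18.36


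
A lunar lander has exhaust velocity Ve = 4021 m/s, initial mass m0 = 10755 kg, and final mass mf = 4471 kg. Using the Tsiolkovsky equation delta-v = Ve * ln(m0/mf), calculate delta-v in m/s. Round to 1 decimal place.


Step 1: Mass ratio m0/mf = 10755 / 4471 = 2.405502
Step 2: ln(2.405502) = 0.877759
Step 3: delta-v = 4021 * 0.877759 = 3529.5 m/s

3529.5


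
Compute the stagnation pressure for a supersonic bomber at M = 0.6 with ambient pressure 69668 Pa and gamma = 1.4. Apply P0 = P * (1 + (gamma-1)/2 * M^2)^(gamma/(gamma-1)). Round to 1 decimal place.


Step 1: (gamma-1)/2 * M^2 = 0.2 * 0.36 = 0.072
Step 2: 1 + 0.072 = 1.072
Step 3: Exponent gamma/(gamma-1) = 3.5
Step 4: P0 = 69668 * 1.072^3.5 = 88861.8 Pa

88861.8


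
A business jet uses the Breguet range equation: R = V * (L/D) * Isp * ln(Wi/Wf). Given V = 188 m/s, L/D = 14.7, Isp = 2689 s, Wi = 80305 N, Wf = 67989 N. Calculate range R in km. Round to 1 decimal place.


Step 1: Coefficient = V * (L/D) * Isp = 188 * 14.7 * 2689 = 7431320.4 m
Step 2: Wi/Wf = 80305 / 67989 = 1.181147
Step 3: ln(1.181147) = 0.166486
Step 4: R = 7431320.4 * 0.166486 = 1237210.5 m = 1237.2 km

1237.2


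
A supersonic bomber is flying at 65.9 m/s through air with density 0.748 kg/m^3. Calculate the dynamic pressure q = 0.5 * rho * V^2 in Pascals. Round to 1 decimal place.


Step 1: V^2 = 65.9^2 = 4342.81
Step 2: q = 0.5 * 0.748 * 4342.81
Step 3: q = 1624.2 Pa

1624.2


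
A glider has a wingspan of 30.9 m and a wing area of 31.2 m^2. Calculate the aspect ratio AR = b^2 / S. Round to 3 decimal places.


Step 1: b^2 = 30.9^2 = 954.81
Step 2: AR = 954.81 / 31.2 = 30.603

30.603


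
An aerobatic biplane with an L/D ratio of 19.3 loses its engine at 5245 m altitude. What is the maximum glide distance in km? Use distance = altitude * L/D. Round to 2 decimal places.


Step 1: Glide distance = altitude * L/D = 5245 * 19.3 = 101228.5 m
Step 2: Convert to km: 101228.5 / 1000 = 101.23 km

101.23


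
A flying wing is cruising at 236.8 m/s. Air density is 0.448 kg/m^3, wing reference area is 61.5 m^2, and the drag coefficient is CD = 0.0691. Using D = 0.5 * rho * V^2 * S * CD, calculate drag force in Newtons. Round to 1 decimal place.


Step 1: Dynamic pressure q = 0.5 * 0.448 * 236.8^2 = 12560.6298 Pa
Step 2: Drag D = q * S * CD = 12560.6298 * 61.5 * 0.0691
Step 3: D = 53378.3 N

53378.3


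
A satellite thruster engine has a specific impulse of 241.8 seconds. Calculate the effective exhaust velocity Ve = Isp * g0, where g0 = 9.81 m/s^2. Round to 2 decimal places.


Step 1: Ve = Isp * g0 = 241.8 * 9.81
Step 2: Ve = 2372.06 m/s

2372.06


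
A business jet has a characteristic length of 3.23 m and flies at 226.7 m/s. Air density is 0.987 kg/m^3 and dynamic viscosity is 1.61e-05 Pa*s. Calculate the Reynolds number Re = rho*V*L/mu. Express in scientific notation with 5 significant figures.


Step 1: Numerator = rho * V * L = 0.987 * 226.7 * 3.23 = 722.721867
Step 2: Re = 722.721867 / 1.61e-05
Step 3: Re = 4.4890e+07

4.4890e+07


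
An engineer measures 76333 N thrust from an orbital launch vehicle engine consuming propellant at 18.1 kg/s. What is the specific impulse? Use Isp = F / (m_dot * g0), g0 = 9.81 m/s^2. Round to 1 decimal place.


Step 1: m_dot * g0 = 18.1 * 9.81 = 177.56
Step 2: Isp = 76333 / 177.56 = 429.9 s

429.9


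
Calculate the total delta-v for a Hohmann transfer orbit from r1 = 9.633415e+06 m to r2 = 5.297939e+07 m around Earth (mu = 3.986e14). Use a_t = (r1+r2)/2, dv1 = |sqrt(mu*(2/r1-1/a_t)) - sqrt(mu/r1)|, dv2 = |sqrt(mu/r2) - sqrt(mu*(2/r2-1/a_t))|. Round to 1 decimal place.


Step 1: Transfer semi-major axis a_t = (9.633415e+06 + 5.297939e+07) / 2 = 3.130640e+07 m
Step 2: v1 (circular at r1) = sqrt(mu/r1) = 6432.48 m/s
Step 3: v_t1 = sqrt(mu*(2/r1 - 1/a_t)) = 8367.88 m/s
Step 4: dv1 = |8367.88 - 6432.48| = 1935.4 m/s
Step 5: v2 (circular at r2) = 2742.93 m/s, v_t2 = 1521.56 m/s
Step 6: dv2 = |2742.93 - 1521.56| = 1221.37 m/s
Step 7: Total delta-v = 1935.4 + 1221.37 = 3156.8 m/s

3156.8
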